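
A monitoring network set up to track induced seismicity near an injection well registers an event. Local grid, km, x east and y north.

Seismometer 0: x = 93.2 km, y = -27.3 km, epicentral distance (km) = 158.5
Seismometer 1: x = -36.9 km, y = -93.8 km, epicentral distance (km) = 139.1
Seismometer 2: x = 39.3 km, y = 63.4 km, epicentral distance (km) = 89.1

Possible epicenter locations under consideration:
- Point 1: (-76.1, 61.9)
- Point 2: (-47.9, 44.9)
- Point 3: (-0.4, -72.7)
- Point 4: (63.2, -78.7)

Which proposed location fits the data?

For each candidate, compare |candidate − station| to the reported distance:
Point 1: residuals Seismometer 0 32.9, Seismometer 1 21.5, Seismometer 2 26.3 → max 32.9 km
Point 2: residuals Seismometer 0 0.0, Seismometer 1 0.0, Seismometer 2 0.0 → max 0.0 km
Point 3: residuals Seismometer 0 54.5, Seismometer 1 96.9, Seismometer 2 52.7 → max 96.9 km
Point 4: residuals Seismometer 0 99.0, Seismometer 1 37.9, Seismometer 2 55.0 → max 99.0 km
Only Point 2 has all residuals ≈ 0.

Point 2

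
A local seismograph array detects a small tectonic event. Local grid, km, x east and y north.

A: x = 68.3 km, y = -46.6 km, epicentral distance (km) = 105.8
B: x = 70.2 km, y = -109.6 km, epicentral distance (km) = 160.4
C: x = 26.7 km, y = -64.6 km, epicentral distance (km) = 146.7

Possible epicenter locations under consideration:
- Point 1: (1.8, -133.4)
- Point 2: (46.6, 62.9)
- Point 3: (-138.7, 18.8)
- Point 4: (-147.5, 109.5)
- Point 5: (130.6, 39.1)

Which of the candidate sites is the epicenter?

Point 5

For each candidate, compare |candidate − station| to the reported distance:
Point 1: residuals A 3.5, B 88.0, C 73.5 → max 88.0 km
Point 2: residuals A 5.8, B 13.7, C 17.7 → max 17.7 km
Point 3: residuals A 111.3, B 84.8, C 38.5 → max 111.3 km
Point 4: residuals A 160.5, B 148.5, C 99.6 → max 160.5 km
Point 5: residuals A 0.2, B 0.1, C 0.1 → max 0.2 km
Only Point 5 has all residuals ≈ 0.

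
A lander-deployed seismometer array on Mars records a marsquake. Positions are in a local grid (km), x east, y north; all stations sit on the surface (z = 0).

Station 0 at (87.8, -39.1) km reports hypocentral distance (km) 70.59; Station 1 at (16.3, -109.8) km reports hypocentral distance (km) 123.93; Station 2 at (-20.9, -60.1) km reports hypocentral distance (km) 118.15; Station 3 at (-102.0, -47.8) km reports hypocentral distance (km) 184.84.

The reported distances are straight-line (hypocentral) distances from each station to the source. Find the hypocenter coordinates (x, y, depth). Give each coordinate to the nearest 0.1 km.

Each station gives a sphere (x−x_i)² + (y−y_i)² + z² = d_i² (stations at z=0).
Subtracting the Station 0 sphere from Station 1 and Station 2: z² cancels, leaving linear equations in x and y:
-143.0 x − 141.4 y = -7291.62
-217.4 x − 42.0 y = -14165.30
Solving: x ≈ 68.598, y ≈ -17.807 km (keep extra digits for the depth step; rounded: 68.6, -17.8).
Then from the Station 0 sphere: z² = 70.59² − (x − 87.8)² − (y + 39.1)² with x = 68.598, y = -17.807, so z ≈ 64.505 ≈ 64.5 km.
Check against Station 3 (with the unrounded solution): distance 184.84 ≈ 184.84 km. ✓

(68.6, -17.8, 64.5)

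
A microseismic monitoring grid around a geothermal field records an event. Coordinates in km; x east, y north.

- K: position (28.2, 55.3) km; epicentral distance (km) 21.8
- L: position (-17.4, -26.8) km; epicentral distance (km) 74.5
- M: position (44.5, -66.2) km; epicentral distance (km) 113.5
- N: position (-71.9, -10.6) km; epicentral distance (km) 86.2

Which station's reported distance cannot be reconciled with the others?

N

Solve using three stations at a time. Using K, L, M (subtract circle equations pairwise → linear system) gives (x, y) ≈ (10.8, 42.2).
Distances from that point to each station vs reported:
  K: calculated 21.8 vs reported 21.8 → residual 0.0 km
  L: calculated 74.5 vs reported 74.5 → residual 0.0 km
  M: calculated 113.5 vs reported 113.5 → residual 0.0 km
  N: calculated 98.1 vs reported 86.2 → residual 11.9 km
K, L, M are mutually consistent (residuals ≈ 0); N is off by 11.9 km.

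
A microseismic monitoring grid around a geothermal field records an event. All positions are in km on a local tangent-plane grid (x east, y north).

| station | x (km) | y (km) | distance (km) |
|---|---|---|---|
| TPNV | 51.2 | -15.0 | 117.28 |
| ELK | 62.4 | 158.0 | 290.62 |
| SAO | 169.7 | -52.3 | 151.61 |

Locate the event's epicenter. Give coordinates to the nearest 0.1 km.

Circle about each station: (x − 51.2)² + (y + 15.0)² = 117.28²; (x − 62.4)² + (y − 158.0)² = 290.62²; (x − 169.7)² + (y + 52.3)² = 151.61².
Subtracting pairs of circle equations eliminates x²+y² and gives linear equations (the radical axes):
22.4 x + 346.0 y = -44694.07
237.0 x − 74.6 y = 19455.95
Solving the 2×2 system: x ≈ 40.6, y ≈ -131.8 km.

40.6 km east, -131.8 km north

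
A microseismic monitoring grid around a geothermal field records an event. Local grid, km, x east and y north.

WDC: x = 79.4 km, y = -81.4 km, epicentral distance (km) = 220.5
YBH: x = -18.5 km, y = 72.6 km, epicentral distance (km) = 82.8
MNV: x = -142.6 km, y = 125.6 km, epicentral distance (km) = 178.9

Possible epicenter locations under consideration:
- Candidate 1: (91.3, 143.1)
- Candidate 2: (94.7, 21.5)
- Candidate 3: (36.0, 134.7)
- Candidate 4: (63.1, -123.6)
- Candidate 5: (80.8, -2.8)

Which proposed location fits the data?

For each candidate, compare |candidate − station| to the reported distance:
Candidate 1: residuals WDC 4.3, YBH 47.7, MNV 55.7 → max 55.7 km
Candidate 2: residuals WDC 116.5, YBH 41.4, MNV 80.2 → max 116.5 km
Candidate 3: residuals WDC 0.1, YBH 0.2, MNV 0.1 → max 0.2 km
Candidate 4: residuals WDC 175.3, YBH 129.7, MNV 144.2 → max 175.3 km
Candidate 5: residuals WDC 141.9, YBH 41.9, MNV 78.8 → max 141.9 km
Only Candidate 3 has all residuals ≈ 0.

Candidate 3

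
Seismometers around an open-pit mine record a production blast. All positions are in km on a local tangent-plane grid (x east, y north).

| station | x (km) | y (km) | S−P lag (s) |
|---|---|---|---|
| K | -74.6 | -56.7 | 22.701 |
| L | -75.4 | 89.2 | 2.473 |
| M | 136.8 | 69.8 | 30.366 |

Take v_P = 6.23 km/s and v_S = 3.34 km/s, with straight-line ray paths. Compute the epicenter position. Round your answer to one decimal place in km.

-78.7 km east, 106.7 km north

Distance from S−P lag: d = Δt · v_P v_S / (v_P − v_S) = Δt · (6.23·3.34)/(6.23−3.34) ≈ 7.2001·Δt.
So d_K = 163.45, d_L = 17.81, d_M = 218.64 km.
Circle about each station: (x + 74.6)² + (y + 56.7)² = 163.45²; (x + 75.4)² + (y − 89.2)² = 17.81²; (x − 136.8)² + (y − 69.8)² = 218.64².
Subtracting the K equation from the L and M equations removes the quadratic terms:
-1.6 x + 291.8 y = 31260.46
422.8 x + 253.0 y = -6281.32
Solving the 2×2 system: x ≈ -78.7, y ≈ 106.7 km.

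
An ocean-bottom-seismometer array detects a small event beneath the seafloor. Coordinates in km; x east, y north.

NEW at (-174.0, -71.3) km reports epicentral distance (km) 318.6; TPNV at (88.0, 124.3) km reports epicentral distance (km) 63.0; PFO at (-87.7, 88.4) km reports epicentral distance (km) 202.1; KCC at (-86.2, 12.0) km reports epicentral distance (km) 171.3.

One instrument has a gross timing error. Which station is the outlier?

Solve using three stations at a time. Using NEW, TPNV, PFO (subtract circle equations pairwise → linear system) gives (x, y) ≈ (113.2, 66.6).
Distances from that point to each station vs reported:
  NEW: calculated 318.6 vs reported 318.6 → residual 0.0 km
  TPNV: calculated 63.0 vs reported 63.0 → residual 0.0 km
  PFO: calculated 202.1 vs reported 202.1 → residual 0.0 km
  KCC: calculated 206.7 vs reported 171.3 → residual 35.4 km
NEW, TPNV, PFO are mutually consistent (residuals ≈ 0); KCC is off by 35.4 km.

KCC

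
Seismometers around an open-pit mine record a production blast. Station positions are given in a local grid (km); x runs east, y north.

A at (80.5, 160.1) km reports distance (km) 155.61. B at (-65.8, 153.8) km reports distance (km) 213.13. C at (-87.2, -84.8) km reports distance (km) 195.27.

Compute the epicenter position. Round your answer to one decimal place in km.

(86.4, 4.6)

Circle about each station: (x − 80.5)² + (y − 160.1)² = 155.61²; (x + 65.8)² + (y − 153.8)² = 213.13²; (x + 87.2)² + (y + 84.8)² = 195.27².
Subtracting pairs of circle equations eliminates x²+y² and gives linear equations (the radical axes):
-292.6 x − 12.6 y = -25338.10
-335.4 x − 489.8 y = -31233.28
Solving the 2×2 system: x ≈ 86.4, y ≈ 4.6 km.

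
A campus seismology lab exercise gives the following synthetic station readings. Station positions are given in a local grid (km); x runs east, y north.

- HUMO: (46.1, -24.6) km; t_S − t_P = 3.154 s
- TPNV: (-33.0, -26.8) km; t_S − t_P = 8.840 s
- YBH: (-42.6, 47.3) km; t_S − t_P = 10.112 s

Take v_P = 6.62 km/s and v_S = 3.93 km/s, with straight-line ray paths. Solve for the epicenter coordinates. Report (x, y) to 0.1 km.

46.0 km east, 5.9 km north

Distance from S−P lag: d = Δt · v_P v_S / (v_P − v_S) = Δt · (6.62·3.93)/(6.62−3.93) ≈ 9.6716·Δt.
So d_HUMO = 30.50, d_TPNV = 85.50, d_YBH = 97.80 km.
Circle about each station: (x − 46.1)² + (y + 24.6)² = 30.50²; (x + 33.0)² + (y + 26.8)² = 85.50²; (x + 42.6)² + (y − 47.3)² = 97.80².
Subtracting the HUMO equation from the TPNV and YBH equations removes the quadratic terms:
-158.2 x − 4.4 y = -7303.13
-177.4 x + 143.8 y = -7312.91
Solving the 2×2 system: x ≈ 46.0, y ≈ 5.9 km.
Check against HUMO (with the unrounded x, y): √((x − 46.1)²+(y + 24.6)²) = 30.49 ≈ 30.50 km. ✓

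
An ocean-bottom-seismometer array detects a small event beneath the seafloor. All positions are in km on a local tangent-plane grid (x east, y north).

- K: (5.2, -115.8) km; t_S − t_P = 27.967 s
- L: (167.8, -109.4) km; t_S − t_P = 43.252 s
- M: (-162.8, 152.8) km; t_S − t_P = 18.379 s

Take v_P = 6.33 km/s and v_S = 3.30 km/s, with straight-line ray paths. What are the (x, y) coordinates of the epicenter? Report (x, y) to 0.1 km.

Distance from S−P lag: d = Δt · v_P v_S / (v_P − v_S) = Δt · (6.33·3.30)/(6.33−3.30) ≈ 6.8941·Δt.
So d_K = 192.81, d_L = 298.18, d_M = 126.71 km.
Circle about each station: (x − 5.2)² + (y + 115.8)² = 192.81²; (x − 167.8)² + (y + 109.4)² = 298.18²; (x + 162.8)² + (y − 152.8)² = 126.71².
Subtracting pairs of circle equations eliminates x²+y² and gives linear equations (the radical axes):
325.2 x + 12.8 y = -25047.10
-336.0 x + 537.2 y = 57535.27
Solving the 2×2 system: x ≈ -79.3, y ≈ 57.5 km.
Check against K (with the unrounded x, y): √((x − 5.2)²+(y + 115.8)²) = 192.81 ≈ 192.81 km. ✓

-79.3 km east, 57.5 km north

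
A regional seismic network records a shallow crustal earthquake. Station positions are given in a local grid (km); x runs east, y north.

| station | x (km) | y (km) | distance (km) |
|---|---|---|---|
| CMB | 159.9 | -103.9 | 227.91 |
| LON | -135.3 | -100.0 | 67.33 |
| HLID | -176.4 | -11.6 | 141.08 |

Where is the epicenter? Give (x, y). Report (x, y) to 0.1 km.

Circle about each station: (x − 159.9)² + (y + 103.9)² = 227.91²; (x + 135.3)² + (y + 100.0)² = 67.33²; (x + 176.4)² + (y + 11.6)² = 141.08².
Subtracting the CMB equation from the LON and HLID equations removes the quadratic terms:
-590.4 x + 7.8 y = 39352.51
-672.6 x + 184.6 y = 26927.70
Solving the 2×2 system: x ≈ -68.0, y ≈ -101.9 km.

-68.0 km east, -101.9 km north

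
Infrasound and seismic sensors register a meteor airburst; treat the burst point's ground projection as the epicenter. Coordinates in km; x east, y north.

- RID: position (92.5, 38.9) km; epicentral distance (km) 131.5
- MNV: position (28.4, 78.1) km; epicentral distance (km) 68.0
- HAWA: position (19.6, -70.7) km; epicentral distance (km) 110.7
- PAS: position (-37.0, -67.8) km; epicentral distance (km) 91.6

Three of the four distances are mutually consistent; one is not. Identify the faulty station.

Solve using three stations at a time. Using RID, HAWA, PAS (subtract circle equations pairwise → linear system) gives (x, y) ≈ (-38.1, 23.7).
Distances from that point to each station vs reported:
  RID: calculated 131.4 vs reported 131.5 → residual 0.1 km
  MNV: calculated 85.9 vs reported 68.0 → residual 17.9 km
  HAWA: calculated 110.6 vs reported 110.7 → residual 0.1 km
  PAS: calculated 91.5 vs reported 91.6 → residual 0.1 km
RID, HAWA, PAS are mutually consistent (residuals ≈ 0); MNV is off by 17.9 km.

MNV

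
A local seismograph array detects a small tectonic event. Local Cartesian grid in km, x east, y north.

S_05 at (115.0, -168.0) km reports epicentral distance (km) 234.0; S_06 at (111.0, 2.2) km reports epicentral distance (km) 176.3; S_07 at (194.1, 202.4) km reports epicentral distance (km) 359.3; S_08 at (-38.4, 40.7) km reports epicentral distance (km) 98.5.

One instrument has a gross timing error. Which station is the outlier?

Solve using three stations at a time. Using S_06, S_07, S_08 (subtract circle equations pairwise → linear system) gives (x, y) ≈ (-55.3, -56.2).
Distances from that point to each station vs reported:
  S_05: calculated 203.7 vs reported 234.0 → residual 30.3 km
  S_06: calculated 176.2 vs reported 176.3 → residual 0.1 km
  S_07: calculated 359.3 vs reported 359.3 → residual 0.0 km
  S_08: calculated 98.4 vs reported 98.5 → residual 0.1 km
S_06, S_07, S_08 are mutually consistent (residuals ≈ 0); S_05 is off by 30.3 km.

S_05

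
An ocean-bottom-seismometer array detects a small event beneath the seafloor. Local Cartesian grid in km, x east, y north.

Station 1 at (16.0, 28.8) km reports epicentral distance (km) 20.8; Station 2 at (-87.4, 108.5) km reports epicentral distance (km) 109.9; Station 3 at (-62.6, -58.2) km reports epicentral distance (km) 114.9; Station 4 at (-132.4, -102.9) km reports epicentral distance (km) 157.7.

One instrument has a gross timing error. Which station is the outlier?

Solve using three stations at a time. Using Station 1, Station 2, Station 3 (subtract circle equations pairwise → linear system) gives (x, y) ≈ (-1.9, 39.4).
Distances from that point to each station vs reported:
  Station 1: calculated 20.8 vs reported 20.8 → residual 0.0 km
  Station 2: calculated 109.9 vs reported 109.9 → residual 0.0 km
  Station 3: calculated 114.9 vs reported 114.9 → residual 0.0 km
  Station 4: calculated 193.0 vs reported 157.7 → residual 35.3 km
Station 1, Station 2, Station 3 are mutually consistent (residuals ≈ 0); Station 4 is off by 35.3 km.

Station 4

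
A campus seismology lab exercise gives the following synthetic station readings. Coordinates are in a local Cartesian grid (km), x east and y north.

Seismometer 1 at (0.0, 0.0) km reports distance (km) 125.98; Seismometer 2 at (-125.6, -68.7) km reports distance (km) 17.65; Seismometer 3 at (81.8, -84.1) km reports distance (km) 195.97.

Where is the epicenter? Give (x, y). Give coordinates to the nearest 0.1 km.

(-112.3, -57.1)

Circle about each station: x² + y² = 125.98²; (x + 125.6)² + (y + 68.7)² = 17.65²; (x − 81.8)² + (y + 84.1)² = 195.97².
Subtracting the Seismometer 1 equation from the Seismometer 2 and Seismometer 3 equations removes the quadratic terms:
-251.2 x − 137.4 y = 36054.49
163.6 x − 168.2 y = -8769.23
Solving the 2×2 system: x ≈ -112.3, y ≈ -57.1 km.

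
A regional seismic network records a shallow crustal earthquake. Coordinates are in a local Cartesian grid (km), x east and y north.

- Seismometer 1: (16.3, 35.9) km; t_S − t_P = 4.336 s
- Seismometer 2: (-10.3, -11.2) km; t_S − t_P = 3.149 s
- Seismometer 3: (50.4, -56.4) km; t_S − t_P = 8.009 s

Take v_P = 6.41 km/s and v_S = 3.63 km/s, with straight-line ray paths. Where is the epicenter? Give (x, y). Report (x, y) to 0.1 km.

Distance from S−P lag: d = Δt · v_P v_S / (v_P − v_S) = Δt · (6.41·3.63)/(6.41−3.63) ≈ 8.3699·Δt.
So d_Seismometer 1 = 36.29, d_Seismometer 2 = 26.36, d_Seismometer 3 = 67.03 km.
Circle about each station: (x − 16.3)² + (y − 35.9)² = 36.29²; (x + 10.3)² + (y + 11.2)² = 26.36²; (x − 50.4)² + (y + 56.4)² = 67.03².
Subtracting the Seismometer 1 equation from the Seismometer 2 and Seismometer 3 equations removes the quadratic terms:
-53.2 x − 94.2 y = -700.86
68.2 x − 184.6 y = 990.56
Solving the 2×2 system: x ≈ 13.7, y ≈ -0.3 km.

13.7 km east, -0.3 km north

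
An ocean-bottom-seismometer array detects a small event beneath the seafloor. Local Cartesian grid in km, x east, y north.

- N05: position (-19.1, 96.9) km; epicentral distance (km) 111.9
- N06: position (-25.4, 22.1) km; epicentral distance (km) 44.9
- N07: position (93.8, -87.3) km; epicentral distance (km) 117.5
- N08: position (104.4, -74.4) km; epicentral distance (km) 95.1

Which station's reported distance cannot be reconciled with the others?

N08

Solve using three stations at a time. Using N05, N06, N07 (subtract circle equations pairwise → linear system) gives (x, y) ≈ (2.9, -12.8).
Distances from that point to each station vs reported:
  N05: calculated 111.9 vs reported 111.9 → residual 0.0 km
  N06: calculated 45.0 vs reported 44.9 → residual 0.1 km
  N07: calculated 117.5 vs reported 117.5 → residual 0.0 km
  N08: calculated 118.7 vs reported 95.1 → residual 23.6 km
N05, N06, N07 are mutually consistent (residuals ≈ 0); N08 is off by 23.6 km.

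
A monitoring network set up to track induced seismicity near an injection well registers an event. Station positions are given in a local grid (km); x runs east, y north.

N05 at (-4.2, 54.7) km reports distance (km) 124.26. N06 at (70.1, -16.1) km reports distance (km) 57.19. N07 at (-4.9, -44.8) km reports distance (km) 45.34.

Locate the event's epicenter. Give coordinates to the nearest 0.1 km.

Circle about each station: (x + 4.2)² + (y − 54.7)² = 124.26²; (x − 70.1)² + (y + 16.1)² = 57.19²; (x + 4.9)² + (y + 44.8)² = 45.34².
Subtracting the N05 equation from the N06 and N07 equations removes the quadratic terms:
148.6 x − 141.6 y = 14333.34
-1.4 x − 199.0 y = 12406.15
Solving the 2×2 system: x ≈ 36.8, y ≈ -62.6 km.
Check against N05 (with the unrounded x, y): √((x + 4.2)²+(y − 54.7)²) = 124.26 ≈ 124.26 km. ✓

36.8 km east, -62.6 km north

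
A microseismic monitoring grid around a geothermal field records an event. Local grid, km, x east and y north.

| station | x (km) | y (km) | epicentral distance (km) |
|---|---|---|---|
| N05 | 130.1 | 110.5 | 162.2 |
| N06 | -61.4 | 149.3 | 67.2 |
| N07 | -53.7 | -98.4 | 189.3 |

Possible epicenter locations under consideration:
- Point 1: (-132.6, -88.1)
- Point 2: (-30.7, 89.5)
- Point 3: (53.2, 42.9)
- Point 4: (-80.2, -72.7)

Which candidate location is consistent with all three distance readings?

For each candidate, compare |candidate − station| to the reported distance:
Point 1: residuals N05 167.1, N06 180.6, N07 109.7 → max 180.6 km
Point 2: residuals N05 0.0, N06 0.0, N07 0.0 → max 0.0 km
Point 3: residuals N05 59.8, N06 89.2, N07 12.1 → max 89.2 km
Point 4: residuals N05 116.7, N06 155.6, N07 152.4 → max 155.6 km
Only Point 2 has all residuals ≈ 0.

Point 2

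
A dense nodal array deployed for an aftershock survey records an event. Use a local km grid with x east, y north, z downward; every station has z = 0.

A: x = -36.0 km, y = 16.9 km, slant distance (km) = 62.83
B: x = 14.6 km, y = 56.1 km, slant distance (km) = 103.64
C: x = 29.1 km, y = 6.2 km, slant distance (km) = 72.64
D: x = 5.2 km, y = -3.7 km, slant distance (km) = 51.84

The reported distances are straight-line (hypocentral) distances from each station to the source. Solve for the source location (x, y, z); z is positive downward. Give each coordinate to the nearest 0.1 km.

(-21.5, -36.2, 30.3)

Each station gives a sphere (x−x_i)² + (y−y_i)² + z² = d_i² (stations at z=0).
Subtracting the A sphere from B and C: z² cancels, leaving linear equations in x and y:
101.2 x + 78.4 y = -5014.88
130.2 x − 21.4 y = -2025.32
Solving: x ≈ -21.506, y ≈ -36.205 km (keep extra digits for the depth step; rounded: -21.5, -36.2).
Then from the A sphere: z² = 62.83² − (x + 36.0)² − (y − 16.9)² with x = -21.506, y = -36.205, so z ≈ 30.288 ≈ 30.3 km.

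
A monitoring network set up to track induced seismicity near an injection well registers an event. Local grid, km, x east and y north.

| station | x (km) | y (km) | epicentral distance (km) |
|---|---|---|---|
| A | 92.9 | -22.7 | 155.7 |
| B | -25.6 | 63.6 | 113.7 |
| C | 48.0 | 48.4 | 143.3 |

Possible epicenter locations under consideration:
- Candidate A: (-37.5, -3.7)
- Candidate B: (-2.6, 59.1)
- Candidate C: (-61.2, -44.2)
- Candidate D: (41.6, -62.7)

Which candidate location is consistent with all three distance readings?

For each candidate, compare |candidate − station| to the reported distance:
Candidate A: residuals A 23.9, B 45.4, C 43.2 → max 45.4 km
Candidate B: residuals A 30.0, B 90.3, C 91.6 → max 91.6 km
Candidate C: residuals A 0.1, B 0.2, C 0.1 → max 0.2 km
Candidate D: residuals A 90.6, B 29.4, C 32.0 → max 90.6 km
Only Candidate C has all residuals ≈ 0.

Candidate C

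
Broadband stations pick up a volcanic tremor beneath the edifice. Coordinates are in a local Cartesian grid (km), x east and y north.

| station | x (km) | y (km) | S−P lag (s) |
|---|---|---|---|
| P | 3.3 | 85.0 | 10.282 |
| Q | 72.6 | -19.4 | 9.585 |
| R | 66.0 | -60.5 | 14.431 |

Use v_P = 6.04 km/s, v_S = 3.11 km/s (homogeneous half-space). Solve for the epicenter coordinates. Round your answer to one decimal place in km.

x ≈ 29.7 km, y ≈ 24.6 km

Distance from S−P lag: d = Δt · v_P v_S / (v_P − v_S) = Δt · (6.04·3.11)/(6.04−3.11) ≈ 6.4111·Δt.
So d_P = 65.92, d_Q = 61.45, d_R = 92.52 km.
Circle about each station: (x − 3.3)² + (y − 85.0)² = 65.92²; (x − 72.6)² + (y + 19.4)² = 61.45²; (x − 66.0)² + (y + 60.5)² = 92.52².
Subtracting the P equation from the Q and R equations removes the quadratic terms:
138.6 x − 208.8 y = -1019.43
125.4 x − 291.0 y = -3434.14
Solving the 2×2 system: x ≈ 29.7, y ≈ 24.6 km.
Check against P (with the unrounded x, y): √((x − 3.3)²+(y − 85.0)²) = 65.92 ≈ 65.92 km. ✓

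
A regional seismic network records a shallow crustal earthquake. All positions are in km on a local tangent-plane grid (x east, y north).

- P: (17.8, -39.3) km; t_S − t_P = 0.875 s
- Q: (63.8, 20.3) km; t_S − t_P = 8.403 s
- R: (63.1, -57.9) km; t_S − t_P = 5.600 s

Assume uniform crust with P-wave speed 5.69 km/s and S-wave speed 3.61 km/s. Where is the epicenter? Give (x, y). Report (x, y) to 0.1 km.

x ≈ 9.9 km, y ≈ -42.8 km

Distance from S−P lag: d = Δt · v_P v_S / (v_P − v_S) = Δt · (5.69·3.61)/(5.69−3.61) ≈ 9.8754·Δt.
So d_P = 8.64, d_Q = 82.98, d_R = 55.30 km.
Circle about each station: (x − 17.8)² + (y + 39.3)² = 8.64²; (x − 63.8)² + (y − 20.3)² = 82.98²; (x − 63.1)² + (y + 57.9)² = 55.30².
Subtracting the P equation from the Q and R equations removes the quadratic terms:
92.0 x + 119.2 y = -4189.83
90.6 x − 37.2 y = 2489.25
Solving the 2×2 system: x ≈ 9.9, y ≈ -42.8 km.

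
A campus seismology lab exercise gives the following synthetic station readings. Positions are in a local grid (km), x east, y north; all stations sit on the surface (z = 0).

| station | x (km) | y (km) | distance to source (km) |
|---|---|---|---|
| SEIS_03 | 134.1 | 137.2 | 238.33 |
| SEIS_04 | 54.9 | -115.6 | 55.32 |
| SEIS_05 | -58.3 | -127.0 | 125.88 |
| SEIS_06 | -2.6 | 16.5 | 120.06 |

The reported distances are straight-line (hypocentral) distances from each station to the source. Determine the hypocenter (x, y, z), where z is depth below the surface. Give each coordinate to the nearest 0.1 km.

Each station gives a sphere (x−x_i)² + (y−y_i)² + z² = d_i² (stations at z=0).
Subtracting the SEIS_03 sphere from SEIS_04 and SEIS_05: z² cancels, leaving linear equations in x and y:
-158.4 x − 505.6 y = 33311.61
-384.8 x − 528.4 y = 23676.65
Solving: x ≈ 50.795, y ≈ -81.799 km (keep extra digits for the depth step; rounded: 50.8, -81.8).
Then from the SEIS_03 sphere: z² = 238.33² − (x − 134.1)² − (y − 137.2)² with x = 50.795, y = -81.799, so z ≈ 43.599 ≈ 43.6 km.

(50.8, -81.8, 43.6)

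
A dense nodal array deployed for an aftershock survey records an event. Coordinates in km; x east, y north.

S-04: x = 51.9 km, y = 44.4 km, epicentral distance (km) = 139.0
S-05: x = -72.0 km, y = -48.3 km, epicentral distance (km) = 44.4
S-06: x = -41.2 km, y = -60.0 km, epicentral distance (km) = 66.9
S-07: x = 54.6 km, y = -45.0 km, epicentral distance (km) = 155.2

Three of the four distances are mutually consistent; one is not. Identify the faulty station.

Solve using three stations at a time. Using S-04, S-05, S-06 (subtract circle equations pairwise → linear system) gives (x, y) ≈ (-78.3, -4.3).
Distances from that point to each station vs reported:
  S-04: calculated 139.0 vs reported 139.0 → residual 0.0 km
  S-05: calculated 44.5 vs reported 44.4 → residual 0.1 km
  S-06: calculated 66.9 vs reported 66.9 → residual 0.0 km
  S-07: calculated 139.0 vs reported 155.2 → residual 16.2 km
S-04, S-05, S-06 are mutually consistent (residuals ≈ 0); S-07 is off by 16.2 km.

S-07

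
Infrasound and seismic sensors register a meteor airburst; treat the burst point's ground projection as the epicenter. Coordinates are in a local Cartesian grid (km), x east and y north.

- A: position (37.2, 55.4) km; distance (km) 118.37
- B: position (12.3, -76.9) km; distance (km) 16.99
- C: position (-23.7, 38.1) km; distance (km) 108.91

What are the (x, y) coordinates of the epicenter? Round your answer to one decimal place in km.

x ≈ 19.9 km, y ≈ -61.7 km

Circle about each station: (x − 37.2)² + (y − 55.4)² = 118.37²; (x − 12.3)² + (y + 76.9)² = 16.99²; (x + 23.7)² + (y − 38.1)² = 108.91².
Subtracting the A equation from the B and C equations removes the quadratic terms:
-49.8 x − 264.6 y = 15334.70
-121.8 x − 34.6 y = -289.63
Solving the 2×2 system: x ≈ 19.9, y ≈ -61.7 km.
Check against A (with the unrounded x, y): √((x − 37.2)²+(y − 55.4)²) = 118.37 ≈ 118.37 km. ✓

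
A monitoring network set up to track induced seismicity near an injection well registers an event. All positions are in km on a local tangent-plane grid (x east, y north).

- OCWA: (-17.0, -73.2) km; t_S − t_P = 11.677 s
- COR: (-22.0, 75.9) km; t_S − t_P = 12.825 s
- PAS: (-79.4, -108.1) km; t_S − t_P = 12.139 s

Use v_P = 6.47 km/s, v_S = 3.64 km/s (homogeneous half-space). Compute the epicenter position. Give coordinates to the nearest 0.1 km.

Distance from S−P lag: d = Δt · v_P v_S / (v_P − v_S) = Δt · (6.47·3.64)/(6.47−3.64) ≈ 8.3218·Δt.
So d_OCWA = 97.17, d_COR = 106.73, d_PAS = 101.02 km.
Circle about each station: (x + 17.0)² + (y + 73.2)² = 97.17²; (x + 22.0)² + (y − 75.9)² = 106.73²; (x + 79.4)² + (y + 108.1)² = 101.02².
Subtracting the OCWA equation from the COR and PAS equations removes the quadratic terms:
-10.0 x + 298.2 y = -1351.71
-124.8 x − 69.8 y = 11579.70
Solving the 2×2 system: x ≈ -88.6, y ≈ -7.5 km.
Check against OCWA (with the unrounded x, y): √((x + 17.0)²+(y + 73.2)²) = 97.16 ≈ 97.17 km. ✓

x ≈ -88.6 km, y ≈ -7.5 km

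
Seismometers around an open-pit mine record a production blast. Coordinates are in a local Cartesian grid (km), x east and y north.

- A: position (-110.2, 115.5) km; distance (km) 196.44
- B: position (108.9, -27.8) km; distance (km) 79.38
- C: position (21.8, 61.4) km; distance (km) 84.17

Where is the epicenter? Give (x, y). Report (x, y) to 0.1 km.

x ≈ 29.7 km, y ≈ -22.4 km

Circle about each station: (x + 110.2)² + (y − 115.5)² = 196.44²; (x − 108.9)² + (y + 27.8)² = 79.38²; (x − 21.8)² + (y − 61.4)² = 84.17².
Subtracting the A equation from the B and C equations removes the quadratic terms:
438.2 x − 286.6 y = 19435.25
264.0 x − 108.2 y = 10264.99
Solving the 2×2 system: x ≈ 29.7, y ≈ -22.4 km.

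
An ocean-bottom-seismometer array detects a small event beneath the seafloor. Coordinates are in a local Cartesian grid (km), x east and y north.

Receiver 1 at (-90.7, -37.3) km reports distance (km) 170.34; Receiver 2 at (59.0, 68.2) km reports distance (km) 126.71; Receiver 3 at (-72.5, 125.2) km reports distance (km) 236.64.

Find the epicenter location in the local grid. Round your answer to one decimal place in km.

78.5 km east, -57.0 km north

Circle about each station: (x + 90.7)² + (y + 37.3)² = 170.34²; (x − 59.0)² + (y − 68.2)² = 126.71²; (x + 72.5)² + (y − 125.2)² = 236.64².
Subtracting the Receiver 1 equation from the Receiver 2 and Receiver 3 equations removes the quadratic terms:
299.4 x + 211.0 y = 11474.75
36.4 x + 325.0 y = -15669.26
Solving the 2×2 system: x ≈ 78.5, y ≈ -57.0 km.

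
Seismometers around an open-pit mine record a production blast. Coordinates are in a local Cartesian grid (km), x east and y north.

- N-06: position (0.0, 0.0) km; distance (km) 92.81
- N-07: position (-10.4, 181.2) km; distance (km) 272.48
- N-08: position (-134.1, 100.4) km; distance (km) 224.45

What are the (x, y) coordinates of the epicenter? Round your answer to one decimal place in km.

-17.2 km east, -91.2 km north

Circle about each station: x² + y² = 92.81²; (x + 10.4)² + (y − 181.2)² = 272.48²; (x + 134.1)² + (y − 100.4)² = 224.45².
Subtracting pairs of circle equations eliminates x²+y² and gives linear equations (the radical axes):
-20.8 x + 362.4 y = -32690.05
-268.2 x + 200.8 y = -13701.14
Solving the 2×2 system: x ≈ -17.2, y ≈ -91.2 km.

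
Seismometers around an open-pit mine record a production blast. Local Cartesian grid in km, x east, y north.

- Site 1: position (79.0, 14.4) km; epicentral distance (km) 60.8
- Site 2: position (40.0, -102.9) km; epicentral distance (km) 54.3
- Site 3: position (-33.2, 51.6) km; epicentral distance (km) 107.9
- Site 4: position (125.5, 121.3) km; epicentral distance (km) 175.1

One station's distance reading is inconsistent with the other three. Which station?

Site 2

Solve using three stations at a time. Using Site 1, Site 3, Site 4 (subtract circle equations pairwise → linear system) gives (x, y) ≈ (37.4, -30.1).
Distances from that point to each station vs reported:
  Site 1: calculated 60.9 vs reported 60.8 → residual 0.1 km
  Site 2: calculated 72.9 vs reported 54.3 → residual 18.6 km
  Site 3: calculated 107.9 vs reported 107.9 → residual 0.0 km
  Site 4: calculated 175.1 vs reported 175.1 → residual 0.0 km
Site 1, Site 3, Site 4 are mutually consistent (residuals ≈ 0); Site 2 is off by 18.6 km.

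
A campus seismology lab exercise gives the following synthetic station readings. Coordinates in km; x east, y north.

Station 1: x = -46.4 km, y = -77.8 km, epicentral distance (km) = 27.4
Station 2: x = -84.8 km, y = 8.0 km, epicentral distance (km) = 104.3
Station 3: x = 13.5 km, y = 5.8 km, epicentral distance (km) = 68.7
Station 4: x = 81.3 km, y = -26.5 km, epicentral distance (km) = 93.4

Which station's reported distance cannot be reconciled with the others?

Station 1

Solve using three stations at a time. Using Station 2, Station 3, Station 4 (subtract circle equations pairwise → linear system) gives (x, y) ≈ (-5.8, -60.1).
Distances from that point to each station vs reported:
  Station 1: calculated 44.3 vs reported 27.4 → residual 16.9 km
  Station 2: calculated 104.3 vs reported 104.3 → residual 0.0 km
  Station 3: calculated 68.7 vs reported 68.7 → residual 0.0 km
  Station 4: calculated 93.4 vs reported 93.4 → residual 0.0 km
Station 2, Station 3, Station 4 are mutually consistent (residuals ≈ 0); Station 1 is off by 16.9 km.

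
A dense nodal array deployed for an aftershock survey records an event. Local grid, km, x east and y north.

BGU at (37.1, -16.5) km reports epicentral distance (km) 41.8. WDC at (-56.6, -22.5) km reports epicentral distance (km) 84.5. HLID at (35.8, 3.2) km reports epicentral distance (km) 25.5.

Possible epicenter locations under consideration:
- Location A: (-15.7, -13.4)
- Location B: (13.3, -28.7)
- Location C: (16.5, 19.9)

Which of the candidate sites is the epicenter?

Location C

For each candidate, compare |candidate − station| to the reported distance:
Location A: residuals BGU 11.1, WDC 42.6, HLID 28.6 → max 42.6 km
Location B: residuals BGU 15.1, WDC 14.3, HLID 13.5 → max 15.1 km
Location C: residuals BGU 0.0, WDC 0.0, HLID 0.0 → max 0.0 km
Only Location C has all residuals ≈ 0.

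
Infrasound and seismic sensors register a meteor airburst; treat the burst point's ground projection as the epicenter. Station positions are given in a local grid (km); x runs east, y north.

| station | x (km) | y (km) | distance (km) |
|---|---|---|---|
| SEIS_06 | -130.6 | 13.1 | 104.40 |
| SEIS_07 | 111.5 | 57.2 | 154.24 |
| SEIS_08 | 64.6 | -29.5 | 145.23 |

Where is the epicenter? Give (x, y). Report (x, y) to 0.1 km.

x ≈ -42.3 km, y ≈ 68.8 km

Circle about each station: (x + 130.6)² + (y − 13.1)² = 104.40²; (x − 111.5)² + (y − 57.2)² = 154.24²; (x − 64.6)² + (y + 29.5)² = 145.23².
Subtracting pairs of circle equations eliminates x²+y² and gives linear equations (the radical axes):
484.2 x + 88.2 y = -14414.50
390.4 x − 85.2 y = -22376.95
Solving the 2×2 system: x ≈ -42.3, y ≈ 68.8 km.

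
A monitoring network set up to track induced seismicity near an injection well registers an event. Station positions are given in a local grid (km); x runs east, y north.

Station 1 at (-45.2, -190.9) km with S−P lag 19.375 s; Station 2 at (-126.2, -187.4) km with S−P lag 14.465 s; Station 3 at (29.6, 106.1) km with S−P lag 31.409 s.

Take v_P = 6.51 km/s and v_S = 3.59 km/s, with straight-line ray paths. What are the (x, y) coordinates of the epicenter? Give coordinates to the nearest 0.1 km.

(-146.4, -73.4)

Distance from S−P lag: d = Δt · v_P v_S / (v_P − v_S) = Δt · (6.51·3.59)/(6.51−3.59) ≈ 8.0037·Δt.
So d_Station 1 = 155.07, d_Station 2 = 115.77, d_Station 3 = 251.39 km.
Circle about each station: (x + 45.2)² + (y + 190.9)² = 155.07²; (x + 126.2)² + (y + 187.4)² = 115.77²; (x − 29.6)² + (y − 106.1)² = 251.39².
Subtracting the Station 1 equation from the Station 2 and Station 3 equations removes the quadratic terms:
-162.0 x + 7.0 y = 23203.36
149.6 x + 594.0 y = -65502.71
Solving the 2×2 system: x ≈ -146.4, y ≈ -73.4 km.
Check against Station 1 (with the unrounded x, y): √((x + 45.2)²+(y + 190.9)²) = 155.07 ≈ 155.07 km. ✓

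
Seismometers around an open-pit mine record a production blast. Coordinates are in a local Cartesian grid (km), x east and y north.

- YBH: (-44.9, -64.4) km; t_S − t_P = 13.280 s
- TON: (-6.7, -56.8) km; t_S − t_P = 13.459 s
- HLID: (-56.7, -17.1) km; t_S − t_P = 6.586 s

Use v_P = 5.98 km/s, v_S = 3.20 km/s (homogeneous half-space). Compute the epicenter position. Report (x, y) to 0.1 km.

Distance from S−P lag: d = Δt · v_P v_S / (v_P − v_S) = Δt · (5.98·3.20)/(5.98−3.20) ≈ 6.8835·Δt.
So d_YBH = 91.41, d_TON = 92.64, d_HLID = 45.33 km.
Circle about each station: (x + 44.9)² + (y + 64.4)² = 91.41²; (x + 6.7)² + (y + 56.8)² = 92.64²; (x + 56.7)² + (y + 17.1)² = 45.33².
Subtracting pairs of circle equations eliminates x²+y² and gives linear equations (the radical axes):
76.4 x + 15.2 y = -3118.62
-23.6 x + 94.6 y = 3644.91
Solving the 2×2 system: x ≈ -46.2, y ≈ 27.0 km.

x ≈ -46.2 km, y ≈ 27.0 km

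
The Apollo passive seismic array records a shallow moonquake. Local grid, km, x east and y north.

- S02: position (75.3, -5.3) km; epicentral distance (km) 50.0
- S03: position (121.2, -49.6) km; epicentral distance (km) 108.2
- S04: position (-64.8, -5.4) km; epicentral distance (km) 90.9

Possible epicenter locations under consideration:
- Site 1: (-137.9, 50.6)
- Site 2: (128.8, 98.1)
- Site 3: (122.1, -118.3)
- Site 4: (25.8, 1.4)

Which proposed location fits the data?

For each candidate, compare |candidate − station| to the reported distance:
Site 1: residuals S02 170.4, S03 169.6, S04 1.2 → max 170.4 km
Site 2: residuals S02 66.4, S03 39.7, S04 128.6 → max 128.6 km
Site 3: residuals S02 72.3, S03 39.5, S04 127.5 → max 127.5 km
Site 4: residuals S02 0.0, S03 0.0, S04 0.0 → max 0.0 km
Only Site 4 has all residuals ≈ 0.

Site 4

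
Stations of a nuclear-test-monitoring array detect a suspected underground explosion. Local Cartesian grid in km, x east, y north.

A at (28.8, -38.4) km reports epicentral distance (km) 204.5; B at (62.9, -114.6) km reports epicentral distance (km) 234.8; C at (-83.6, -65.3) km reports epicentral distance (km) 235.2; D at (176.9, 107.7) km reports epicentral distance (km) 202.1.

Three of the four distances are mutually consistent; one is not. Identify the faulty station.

Solve using three stations at a time. Using A, C, D (subtract circle equations pairwise → linear system) gives (x, y) ≈ (-18.2, 160.7).
Distances from that point to each station vs reported:
  A: calculated 204.6 vs reported 204.5 → residual 0.1 km
  B: calculated 287.0 vs reported 234.8 → residual 52.2 km
  C: calculated 235.3 vs reported 235.2 → residual 0.1 km
  D: calculated 202.2 vs reported 202.1 → residual 0.1 km
A, C, D are mutually consistent (residuals ≈ 0); B is off by 52.2 km.

B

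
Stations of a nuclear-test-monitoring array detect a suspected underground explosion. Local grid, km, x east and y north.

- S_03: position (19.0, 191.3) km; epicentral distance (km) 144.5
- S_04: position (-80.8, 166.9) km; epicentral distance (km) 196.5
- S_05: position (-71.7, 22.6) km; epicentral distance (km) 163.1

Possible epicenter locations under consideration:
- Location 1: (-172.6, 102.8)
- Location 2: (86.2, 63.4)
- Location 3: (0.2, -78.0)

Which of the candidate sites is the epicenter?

Location 2

For each candidate, compare |candidate − station| to the reported distance:
Location 1: residuals S_03 66.6, S_04 84.5, S_05 34.2 → max 84.5 km
Location 2: residuals S_03 0.0, S_04 0.0, S_05 0.0 → max 0.0 km
Location 3: residuals S_03 125.5, S_04 61.4, S_05 39.4 → max 125.5 km
Only Location 2 has all residuals ≈ 0.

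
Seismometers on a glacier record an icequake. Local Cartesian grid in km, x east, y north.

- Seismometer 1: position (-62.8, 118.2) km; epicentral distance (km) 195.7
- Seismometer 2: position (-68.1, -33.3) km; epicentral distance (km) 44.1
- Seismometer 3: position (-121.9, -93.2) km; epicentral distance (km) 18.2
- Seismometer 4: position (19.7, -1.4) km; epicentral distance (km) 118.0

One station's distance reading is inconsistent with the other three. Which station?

Seismometer 3

Solve using three stations at a time. Using Seismometer 1, Seismometer 2, Seismometer 4 (subtract circle equations pairwise → linear system) gives (x, y) ≈ (-70.6, -77.3).
Distances from that point to each station vs reported:
  Seismometer 1: calculated 195.7 vs reported 195.7 → residual 0.0 km
  Seismometer 2: calculated 44.1 vs reported 44.1 → residual 0.0 km
  Seismometer 3: calculated 53.7 vs reported 18.2 → residual 35.5 km
  Seismometer 4: calculated 118.0 vs reported 118.0 → residual 0.0 km
Seismometer 1, Seismometer 2, Seismometer 4 are mutually consistent (residuals ≈ 0); Seismometer 3 is off by 35.5 km.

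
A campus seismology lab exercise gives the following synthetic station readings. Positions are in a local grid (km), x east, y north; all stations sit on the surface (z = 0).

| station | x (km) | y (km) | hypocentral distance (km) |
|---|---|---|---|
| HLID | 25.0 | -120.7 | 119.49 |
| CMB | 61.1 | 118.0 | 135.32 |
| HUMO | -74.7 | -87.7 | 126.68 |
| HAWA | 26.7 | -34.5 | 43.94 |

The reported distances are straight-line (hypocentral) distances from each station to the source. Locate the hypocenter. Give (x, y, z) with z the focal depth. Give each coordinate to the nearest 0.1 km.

(16.6, -5.8, 31.7)

Each station gives a sphere (x−x_i)² + (y−y_i)² + z² = d_i² (stations at z=0).
Subtracting the HLID sphere from CMB and HUMO: z² cancels, leaving linear equations in x and y:
72.2 x + 477.4 y = -1569.92
-199.4 x + 66.0 y = -3692.07
Solving: x ≈ 16.597, y ≈ -5.798 km (keep extra digits for the depth step; rounded: 16.6, -5.8).
Then from the HLID sphere: z² = 119.49² − (x − 25.0)² − (y + 120.7)² with x = 16.597, y = -5.798, so z ≈ 31.698 ≈ 31.7 km.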